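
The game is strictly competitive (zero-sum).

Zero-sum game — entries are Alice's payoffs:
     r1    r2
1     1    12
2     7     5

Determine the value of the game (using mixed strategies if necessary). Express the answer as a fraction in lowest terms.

79/13

Row minima are 1 and 5, so Alice's maximin is 5; column maxima are 7 and 12, so Bob's minimax is 7. These differ, so the equilibrium is in mixed strategies.
Let Alice play 1 with probability p. Bob is indifferent when p + 7(1−p) = 12p + 5(1−p), giving p = 2/13.
Let Bob play r1 with probability q. Alice is indifferent when q + 12(1−q) = 7q + 5(1−q), giving q = 7/13.
The value is 1·(7/13) + (12)·(6/13) = 79/13.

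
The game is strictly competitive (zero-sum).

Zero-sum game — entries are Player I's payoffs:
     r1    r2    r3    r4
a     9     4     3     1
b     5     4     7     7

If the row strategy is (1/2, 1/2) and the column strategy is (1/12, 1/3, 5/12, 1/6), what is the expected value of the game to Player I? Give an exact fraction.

14/3

Against (1/12, 1/3, 5/12, 1/6), each row's expected payoff is a: 7/2; b: 35/6.
Taking the (1/2, 1/2)-weighted average: (1/2)·(7/2) + (1/2)·(35/6) = 14/3.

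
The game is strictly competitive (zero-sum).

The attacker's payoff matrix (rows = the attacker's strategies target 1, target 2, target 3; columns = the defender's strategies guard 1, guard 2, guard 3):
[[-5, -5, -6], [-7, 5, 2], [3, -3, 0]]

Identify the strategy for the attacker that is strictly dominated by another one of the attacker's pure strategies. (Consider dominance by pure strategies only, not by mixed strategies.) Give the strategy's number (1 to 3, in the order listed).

1

Compare target 1 with target 3: 3 > -5, -3 > -5, 0 > -6.
So target 3 strictly dominates target 1 for the attacker; target 1 is strictly dominated.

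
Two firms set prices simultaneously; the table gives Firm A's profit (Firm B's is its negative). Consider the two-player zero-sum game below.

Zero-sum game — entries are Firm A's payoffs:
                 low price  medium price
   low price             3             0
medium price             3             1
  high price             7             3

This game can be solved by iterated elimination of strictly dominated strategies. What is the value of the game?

3

Column low price is strictly dominated by medium price for Firm B (0<3, 1<3, 3<7); eliminate low price.
Row low price is strictly dominated by row medium price (1>0); eliminate low price.
Row medium price is strictly dominated by row high price (3>1); eliminate medium price.
Only (high price, medium price) remains, with payoff 3.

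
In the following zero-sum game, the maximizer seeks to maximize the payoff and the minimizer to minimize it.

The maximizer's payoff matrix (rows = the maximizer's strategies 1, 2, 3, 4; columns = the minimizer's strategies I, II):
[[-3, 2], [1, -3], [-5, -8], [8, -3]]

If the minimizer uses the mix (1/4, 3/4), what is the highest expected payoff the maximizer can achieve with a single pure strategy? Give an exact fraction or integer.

3/4

1: (-3)·(1/4) + (2)·(3/4) = 3/4.
2: (1)·(1/4) + (-3)·(3/4) = -2.
3: (-5)·(1/4) + (-8)·(3/4) = -29/4.
4: (8)·(1/4) + (-3)·(3/4) = -1/4.
The best pure response is 1 with expected payoff 3/4.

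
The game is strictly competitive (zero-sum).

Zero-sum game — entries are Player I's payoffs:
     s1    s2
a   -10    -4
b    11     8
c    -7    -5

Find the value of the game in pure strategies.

Row minima: -10, 8, -7 → Player I's maximin is 8.
Column maxima: 11, 8 → Player II's minimax is 8.
They coincide at (b, s2), so the value is 8.

8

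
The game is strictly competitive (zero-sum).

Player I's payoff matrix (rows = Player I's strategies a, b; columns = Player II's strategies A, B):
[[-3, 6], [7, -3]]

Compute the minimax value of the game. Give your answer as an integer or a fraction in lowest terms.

Row minima are -3 and -3, so Player I's maximin is -3; column maxima are 7 and 6, so Player II's minimax is 6. These differ, so the equilibrium is in mixed strategies.
Let Player I play a with probability p. Player II is indifferent when −3p + 7(1−p) = 6p − 3(1−p), giving p = 10/19.
Let Player II play A with probability q. Player I is indifferent when −3q + 6(1−q) = 7q − 3(1−q), giving q = 9/19.
The value is -3·(9/19) + (6)·(10/19) = 33/19.

33/19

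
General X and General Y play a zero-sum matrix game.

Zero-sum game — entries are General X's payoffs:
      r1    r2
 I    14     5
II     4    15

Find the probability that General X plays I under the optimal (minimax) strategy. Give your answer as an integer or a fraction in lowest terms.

11/20

Row minima are 5 and 4, so General X's maximin is 5; column maxima are 14 and 15, so General Y's minimax is 14. These differ, so the equilibrium is in mixed strategies.
Let General X play I with probability p. General Y is indifferent when 14p + 4(1−p) = 5p + 15(1−p), giving p = 11/20.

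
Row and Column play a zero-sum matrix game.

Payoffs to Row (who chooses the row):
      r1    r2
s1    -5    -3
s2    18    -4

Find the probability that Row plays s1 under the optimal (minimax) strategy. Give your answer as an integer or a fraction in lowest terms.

Row minima are -5 and -4, so Row's maximin is -4; column maxima are 18 and -3, so Column's minimax is -3. These differ, so the equilibrium is in mixed strategies.
Let Row play s1 with probability p. Column is indifferent when −5p + 18(1−p) = −3p − 4(1−p), giving p = 11/12.

11/12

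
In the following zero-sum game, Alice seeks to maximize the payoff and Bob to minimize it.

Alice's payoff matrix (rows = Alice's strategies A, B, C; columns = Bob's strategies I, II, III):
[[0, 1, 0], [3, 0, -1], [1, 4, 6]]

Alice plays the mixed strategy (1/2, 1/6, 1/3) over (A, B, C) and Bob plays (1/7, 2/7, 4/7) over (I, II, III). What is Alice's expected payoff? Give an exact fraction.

Against (1/7, 2/7, 4/7), each row's expected payoff is A: 2/7; B: -1/7; C: 33/7.
Taking the (1/2, 1/6, 1/3)-weighted average: (1/2)·(2/7) + (1/6)·(-1/7) + (1/3)·(33/7) = 71/42.

71/42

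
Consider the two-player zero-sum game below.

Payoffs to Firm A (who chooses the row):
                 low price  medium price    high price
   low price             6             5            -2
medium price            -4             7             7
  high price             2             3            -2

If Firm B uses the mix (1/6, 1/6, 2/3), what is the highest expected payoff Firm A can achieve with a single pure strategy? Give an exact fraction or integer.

low price: (6)·(1/6) + (5)·(1/6) + (-2)·(2/3) = 1/2.
medium price: (-4)·(1/6) + (7)·(1/6) + (7)·(2/3) = 31/6.
high price: (2)·(1/6) + (3)·(1/6) + (-2)·(2/3) = -1/2.
The best pure response is medium price with expected payoff 31/6.

31/6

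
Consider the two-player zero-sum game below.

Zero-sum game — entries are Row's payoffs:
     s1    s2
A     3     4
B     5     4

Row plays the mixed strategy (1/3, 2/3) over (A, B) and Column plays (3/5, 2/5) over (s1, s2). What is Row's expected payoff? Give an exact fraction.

Against (3/5, 2/5), each row's expected payoff is A: 17/5; B: 23/5.
Taking the (1/3, 2/3)-weighted average: (1/3)·(17/5) + (2/3)·(23/5) = 21/5.

21/5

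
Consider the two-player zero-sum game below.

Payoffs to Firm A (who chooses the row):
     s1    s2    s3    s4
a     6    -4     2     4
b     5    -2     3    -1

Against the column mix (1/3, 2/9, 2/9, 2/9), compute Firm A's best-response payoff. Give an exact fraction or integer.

a: (6)·(1/3) + (-4)·(2/9) + (2)·(2/9) + (4)·(2/9) = 22/9.
b: (5)·(1/3) + (-2)·(2/9) + (3)·(2/9) + (-1)·(2/9) = 5/3.
The best pure response is a with expected payoff 22/9.

22/9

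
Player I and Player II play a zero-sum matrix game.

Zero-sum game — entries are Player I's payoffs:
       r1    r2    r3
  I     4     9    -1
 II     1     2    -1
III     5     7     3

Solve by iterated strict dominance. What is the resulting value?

Row II is strictly dominated by row III (5>1, 7>2, 3>-1); eliminate II.
Column r1 is strictly dominated by r3 for Player II (-1<4, 3<5); eliminate r1.
Column r2 is strictly dominated by r3 for Player II (-1<9, 3<7); eliminate r2.
Row I is strictly dominated by row III (3>-1); eliminate I.
Only (III, r3) remains, with payoff 3.

3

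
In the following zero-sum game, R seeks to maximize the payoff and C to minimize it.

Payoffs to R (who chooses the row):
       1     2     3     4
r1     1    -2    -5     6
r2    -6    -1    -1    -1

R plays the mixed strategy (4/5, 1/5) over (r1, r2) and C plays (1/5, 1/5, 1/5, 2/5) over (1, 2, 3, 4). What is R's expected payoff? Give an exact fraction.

Against (1/5, 1/5, 1/5, 2/5), each row's expected payoff is r1: 6/5; r2: -2.
Taking the (4/5, 1/5)-weighted average: (4/5)·(6/5) + (1/5)·(-2) = 14/25.

14/25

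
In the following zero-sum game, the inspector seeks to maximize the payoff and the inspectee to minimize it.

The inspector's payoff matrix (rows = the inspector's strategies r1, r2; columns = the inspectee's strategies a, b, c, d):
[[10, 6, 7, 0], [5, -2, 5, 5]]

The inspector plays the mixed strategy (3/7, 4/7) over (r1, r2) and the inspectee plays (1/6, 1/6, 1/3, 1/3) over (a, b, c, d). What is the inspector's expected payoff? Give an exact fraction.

Against (1/6, 1/6, 1/3, 1/3), each row's expected payoff is r1: 5; r2: 23/6.
Taking the (3/7, 4/7)-weighted average: (3/7)·(5) + (4/7)·(23/6) = 13/3.

13/3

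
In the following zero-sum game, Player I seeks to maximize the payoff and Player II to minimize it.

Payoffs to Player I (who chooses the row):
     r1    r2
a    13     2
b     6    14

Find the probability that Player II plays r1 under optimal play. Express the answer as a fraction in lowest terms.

12/19

Row minima are 2 and 6, so Player I's maximin is 6; column maxima are 13 and 14, so Player II's minimax is 13. These differ, so the equilibrium is in mixed strategies.
Let Player II play r1 with probability q. Player I is indifferent when 13q + 2(1−q) = 6q + 14(1−q), giving q = 12/19.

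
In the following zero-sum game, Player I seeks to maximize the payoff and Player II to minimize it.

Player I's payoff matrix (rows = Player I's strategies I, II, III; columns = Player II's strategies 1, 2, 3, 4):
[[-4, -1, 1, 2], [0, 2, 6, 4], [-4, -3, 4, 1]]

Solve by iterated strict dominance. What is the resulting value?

0

Row III is strictly dominated by row II (0>-4, 2>-3, 6>4, 4>1); eliminate III.
Column 4 is strictly dominated by 1 for Player II (-4<2, 0<4); eliminate 4.
Column 3 is strictly dominated by 1 for Player II (-4<1, 0<6); eliminate 3.
Row I is strictly dominated by row II (0>-4, 2>-1); eliminate I.
Column 2 is strictly dominated by 1 for Player II (0<2); eliminate 2.
Only (II, 1) remains, with payoff 0.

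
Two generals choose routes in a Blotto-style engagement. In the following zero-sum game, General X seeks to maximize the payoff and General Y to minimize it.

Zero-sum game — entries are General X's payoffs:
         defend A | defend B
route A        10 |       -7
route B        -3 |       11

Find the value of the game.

Row minima are -7 and -3, so General X's maximin is -3; column maxima are 10 and 11, so General Y's minimax is 10. These differ, so the equilibrium is in mixed strategies.
Let General X play route A with probability p. General Y is indifferent when 10p − 3(1−p) = −7p + 11(1−p), giving p = 14/31.
Let General Y play defend A with probability q. General X is indifferent when 10q − 7(1−q) = −3q + 11(1−q), giving q = 18/31.
The value is 10·(18/31) + (-7)·(13/31) = 89/31.

89/31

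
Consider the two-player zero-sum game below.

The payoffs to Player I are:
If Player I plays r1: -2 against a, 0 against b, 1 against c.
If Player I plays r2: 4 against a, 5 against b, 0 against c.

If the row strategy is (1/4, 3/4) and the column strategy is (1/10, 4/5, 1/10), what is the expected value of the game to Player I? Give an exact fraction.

Against (1/10, 4/5, 1/10), each row's expected payoff is r1: -1/10; r2: 22/5.
Taking the (1/4, 3/4)-weighted average: (1/4)·(-1/10) + (3/4)·(22/5) = 131/40.

131/40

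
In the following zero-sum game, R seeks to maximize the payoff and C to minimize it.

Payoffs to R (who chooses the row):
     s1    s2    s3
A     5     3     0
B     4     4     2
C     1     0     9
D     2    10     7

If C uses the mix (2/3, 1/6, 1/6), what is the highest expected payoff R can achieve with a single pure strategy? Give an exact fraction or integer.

25/6

A: (5)·(2/3) + (3)·(1/6) + (0)·(1/6) = 23/6.
B: (4)·(2/3) + (4)·(1/6) + (2)·(1/6) = 11/3.
C: (1)·(2/3) + (0)·(1/6) + (9)·(1/6) = 13/6.
D: (2)·(2/3) + (10)·(1/6) + (7)·(1/6) = 25/6.
The best pure response is D with expected payoff 25/6.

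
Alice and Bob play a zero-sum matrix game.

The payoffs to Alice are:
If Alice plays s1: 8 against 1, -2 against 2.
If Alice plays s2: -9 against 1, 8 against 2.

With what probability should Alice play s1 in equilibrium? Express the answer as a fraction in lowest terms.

Row minima are -2 and -9, so Alice's maximin is -2; column maxima are 8 and 8, so Bob's minimax is 8. These differ, so the equilibrium is in mixed strategies.
Let Alice play s1 with probability p. Bob is indifferent when 8p − 9(1−p) = −2p + 8(1−p), giving p = 17/27.

17/27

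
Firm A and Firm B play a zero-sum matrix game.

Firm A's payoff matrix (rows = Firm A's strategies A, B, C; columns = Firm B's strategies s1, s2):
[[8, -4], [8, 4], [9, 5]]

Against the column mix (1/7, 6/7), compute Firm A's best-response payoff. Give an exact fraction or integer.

39/7

A: (8)·(1/7) + (-4)·(6/7) = -16/7.
B: (8)·(1/7) + (4)·(6/7) = 32/7.
C: (9)·(1/7) + (5)·(6/7) = 39/7.
The best pure response is C with expected payoff 39/7.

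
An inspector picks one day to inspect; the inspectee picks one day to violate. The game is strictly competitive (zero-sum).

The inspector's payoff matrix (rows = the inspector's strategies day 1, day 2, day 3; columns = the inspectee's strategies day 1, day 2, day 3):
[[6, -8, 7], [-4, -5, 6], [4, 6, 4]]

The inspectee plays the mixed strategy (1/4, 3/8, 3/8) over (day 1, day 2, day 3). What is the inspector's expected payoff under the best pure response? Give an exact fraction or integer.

day 1: (6)·(1/4) + (-8)·(3/8) + (7)·(3/8) = 9/8.
day 2: (-4)·(1/4) + (-5)·(3/8) + (6)·(3/8) = -5/8.
day 3: (4)·(1/4) + (6)·(3/8) + (4)·(3/8) = 19/4.
The best pure response is day 3 with expected payoff 19/4.

19/4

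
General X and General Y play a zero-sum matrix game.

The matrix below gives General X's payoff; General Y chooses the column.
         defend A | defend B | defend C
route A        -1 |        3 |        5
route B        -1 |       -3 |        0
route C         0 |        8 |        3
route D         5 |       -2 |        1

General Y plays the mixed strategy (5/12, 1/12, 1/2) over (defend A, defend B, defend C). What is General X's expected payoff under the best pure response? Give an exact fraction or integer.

route A: (-1)·(5/12) + (3)·(1/12) + (5)·(1/2) = 7/3.
route B: (-1)·(5/12) + (-3)·(1/12) + (0)·(1/2) = -2/3.
route C: (0)·(5/12) + (8)·(1/12) + (3)·(1/2) = 13/6.
route D: (5)·(5/12) + (-2)·(1/12) + (1)·(1/2) = 29/12.
The best pure response is route D with expected payoff 29/12.

29/12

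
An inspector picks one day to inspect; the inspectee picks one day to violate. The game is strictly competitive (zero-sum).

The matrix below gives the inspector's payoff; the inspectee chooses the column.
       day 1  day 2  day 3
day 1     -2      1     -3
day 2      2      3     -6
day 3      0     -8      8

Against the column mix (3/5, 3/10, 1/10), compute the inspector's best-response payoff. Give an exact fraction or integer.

day 1: (-2)·(3/5) + (1)·(3/10) + (-3)·(1/10) = -6/5.
day 2: (2)·(3/5) + (3)·(3/10) + (-6)·(1/10) = 3/2.
day 3: (0)·(3/5) + (-8)·(3/10) + (8)·(1/10) = -8/5.
The best pure response is day 2 with expected payoff 3/2.

3/2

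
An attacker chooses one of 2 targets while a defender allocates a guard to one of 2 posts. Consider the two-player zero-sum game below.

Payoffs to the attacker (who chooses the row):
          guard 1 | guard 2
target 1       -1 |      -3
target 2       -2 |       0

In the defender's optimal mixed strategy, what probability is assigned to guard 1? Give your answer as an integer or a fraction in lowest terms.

3/4

Row minima are -3 and -2, so the attacker's maximin is -2; column maxima are -1 and 0, so the defender's minimax is -1. These differ, so the equilibrium is in mixed strategies.
Let the defender play guard 1 with probability q. The attacker is indifferent when −q − 3(1−q) = −2q, giving q = 3/4.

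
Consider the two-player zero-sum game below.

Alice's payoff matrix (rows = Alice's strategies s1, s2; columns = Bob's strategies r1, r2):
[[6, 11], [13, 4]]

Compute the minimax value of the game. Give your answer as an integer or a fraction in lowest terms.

17/2

Row minima are 6 and 4, so Alice's maximin is 6; column maxima are 13 and 11, so Bob's minimax is 11. These differ, so the equilibrium is in mixed strategies.
Let Alice play s1 with probability p. Bob is indifferent when 6p + 13(1−p) = 11p + 4(1−p), giving p = 9/14.
Let Bob play r1 with probability q. Alice is indifferent when 6q + 11(1−q) = 13q + 4(1−q), giving q = 1/2.
The value is 6·(1/2) + (11)·(1/2) = 17/2.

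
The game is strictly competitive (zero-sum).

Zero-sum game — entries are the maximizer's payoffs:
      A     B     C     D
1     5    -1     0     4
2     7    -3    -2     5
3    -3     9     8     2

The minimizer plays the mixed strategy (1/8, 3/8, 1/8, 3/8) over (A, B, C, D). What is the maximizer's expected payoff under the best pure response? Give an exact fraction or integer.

19/4

1: (5)·(1/8) + (-1)·(3/8) + (0)·(1/8) + (4)·(3/8) = 7/4.
2: (7)·(1/8) + (-3)·(3/8) + (-2)·(1/8) + (5)·(3/8) = 11/8.
3: (-3)·(1/8) + (9)·(3/8) + (8)·(1/8) + (2)·(3/8) = 19/4.
The best pure response is 3 with expected payoff 19/4.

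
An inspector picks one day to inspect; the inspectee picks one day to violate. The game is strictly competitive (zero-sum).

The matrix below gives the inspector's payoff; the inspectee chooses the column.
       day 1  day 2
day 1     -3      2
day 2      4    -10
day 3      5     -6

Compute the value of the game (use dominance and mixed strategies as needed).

-1/2

Row day 2 is strictly dominated by row day 3, so the inspector never plays it.
The remaining 2×2 game on (day 1, day 3) × (day 1, day 2) has no saddle point. Let the inspector play day 1 with probability p; indifference gives −3p + 5(1−p) = 2p − 6(1−p), so p = 11/16.
Similarly the inspectee's optimal q on day 1 is 1/2, and the value is -3·(1/2) + (2)·(1/2) = -1/2.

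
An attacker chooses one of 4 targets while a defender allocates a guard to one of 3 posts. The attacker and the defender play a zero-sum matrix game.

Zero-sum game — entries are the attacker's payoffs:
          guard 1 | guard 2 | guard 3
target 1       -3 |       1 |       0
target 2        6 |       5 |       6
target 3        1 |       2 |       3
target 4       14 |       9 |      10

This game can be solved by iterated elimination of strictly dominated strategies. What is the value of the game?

9

Row target 3 is strictly dominated by row target 2 (6>1, 5>2, 6>3); eliminate target 3.
Row target 2 is strictly dominated by row target 4 (14>6, 9>5, 10>6); eliminate target 2.
Row target 1 is strictly dominated by row target 4 (14>-3, 9>1, 10>0); eliminate target 1.
Column guard 3 is strictly dominated by guard 2 for the defender (9<10); eliminate guard 3.
Column guard 1 is strictly dominated by guard 2 for the defender (9<14); eliminate guard 1.
Only (target 4, guard 2) remains, with payoff 9.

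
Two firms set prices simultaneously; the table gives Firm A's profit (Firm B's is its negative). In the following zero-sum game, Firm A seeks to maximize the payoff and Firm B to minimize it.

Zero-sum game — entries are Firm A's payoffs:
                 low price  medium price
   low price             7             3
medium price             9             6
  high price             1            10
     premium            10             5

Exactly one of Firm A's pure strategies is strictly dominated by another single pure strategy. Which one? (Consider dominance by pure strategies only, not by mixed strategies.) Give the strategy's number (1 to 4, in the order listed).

Compare low price with medium price: 9 > 7, 6 > 3.
So medium price strictly dominates low price for Firm A; low price is strictly dominated.

1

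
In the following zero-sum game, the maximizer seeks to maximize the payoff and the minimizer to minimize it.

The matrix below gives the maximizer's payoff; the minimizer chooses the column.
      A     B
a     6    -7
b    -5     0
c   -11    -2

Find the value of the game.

-35/18

Row c is strictly dominated by row b, so the maximizer never plays it.
The remaining 2×2 game on (a, b) × (A, B) has no saddle point. Let the maximizer play a with probability p; indifference gives 6p − 5(1−p) = −7p, so p = 5/18.
Similarly the minimizer's optimal q on A is 7/18, and the value is 6·(7/18) + (-7)·(11/18) = -35/18.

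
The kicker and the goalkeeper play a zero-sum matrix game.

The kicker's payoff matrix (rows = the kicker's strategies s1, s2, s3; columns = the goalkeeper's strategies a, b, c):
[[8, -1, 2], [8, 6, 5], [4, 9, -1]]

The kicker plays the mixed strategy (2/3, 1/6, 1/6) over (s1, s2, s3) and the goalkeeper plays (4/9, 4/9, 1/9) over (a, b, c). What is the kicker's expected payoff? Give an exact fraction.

116/27

Against (4/9, 4/9, 1/9), each row's expected payoff is s1: 10/3; s2: 61/9; s3: 17/3.
Taking the (2/3, 1/6, 1/6)-weighted average: (2/3)·(10/3) + (1/6)·(61/9) + (1/6)·(17/3) = 116/27.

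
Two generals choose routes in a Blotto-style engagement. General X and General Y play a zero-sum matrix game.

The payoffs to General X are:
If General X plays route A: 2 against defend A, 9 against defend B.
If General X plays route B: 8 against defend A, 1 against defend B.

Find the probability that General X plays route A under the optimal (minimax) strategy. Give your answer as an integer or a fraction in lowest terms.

1/2

Row minima are 2 and 1, so General X's maximin is 2; column maxima are 8 and 9, so General Y's minimax is 8. These differ, so the equilibrium is in mixed strategies.
Let General X play route A with probability p. General Y is indifferent when 2p + 8(1−p) = 9p + (1−p), giving p = 1/2.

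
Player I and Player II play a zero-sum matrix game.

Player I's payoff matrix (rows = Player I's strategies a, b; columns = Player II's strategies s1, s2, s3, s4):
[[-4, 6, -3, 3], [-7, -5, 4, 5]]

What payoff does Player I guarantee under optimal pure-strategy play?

Row minima: -4, -7 → Player I's maximin is -4.
Column maxima: -4, 6, 4, 5 → Player II's minimax is -4.
They coincide at (a, s1), so the value is -4.

-4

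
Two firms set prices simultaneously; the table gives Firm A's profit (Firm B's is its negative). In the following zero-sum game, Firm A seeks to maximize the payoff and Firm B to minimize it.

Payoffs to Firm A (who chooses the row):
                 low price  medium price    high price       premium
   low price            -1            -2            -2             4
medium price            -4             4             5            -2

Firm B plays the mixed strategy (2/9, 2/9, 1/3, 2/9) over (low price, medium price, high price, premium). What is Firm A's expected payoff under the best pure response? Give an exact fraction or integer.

11/9

low price: (-1)·(2/9) + (-2)·(2/9) + (-2)·(1/3) + (4)·(2/9) = -4/9.
medium price: (-4)·(2/9) + (4)·(2/9) + (5)·(1/3) + (-2)·(2/9) = 11/9.
The best pure response is medium price with expected payoff 11/9.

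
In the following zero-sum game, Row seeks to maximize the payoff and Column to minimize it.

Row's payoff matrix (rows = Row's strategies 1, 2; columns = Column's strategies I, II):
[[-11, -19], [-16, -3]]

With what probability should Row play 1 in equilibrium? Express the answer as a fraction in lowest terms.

Row minima are -19 and -16, so Row's maximin is -16; column maxima are -11 and -3, so Column's minimax is -11. These differ, so the equilibrium is in mixed strategies.
Let Row play 1 with probability p. Column is indifferent when −11p − 16(1−p) = −19p − 3(1−p), giving p = 13/21.

13/21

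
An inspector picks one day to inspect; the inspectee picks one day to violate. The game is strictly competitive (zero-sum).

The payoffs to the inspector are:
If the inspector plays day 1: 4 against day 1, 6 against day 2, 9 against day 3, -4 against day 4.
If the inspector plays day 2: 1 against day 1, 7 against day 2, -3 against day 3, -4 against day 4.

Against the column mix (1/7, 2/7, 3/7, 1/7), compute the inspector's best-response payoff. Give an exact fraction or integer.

day 1: (4)·(1/7) + (6)·(2/7) + (9)·(3/7) + (-4)·(1/7) = 39/7.
day 2: (1)·(1/7) + (7)·(2/7) + (-3)·(3/7) + (-4)·(1/7) = 2/7.
The best pure response is day 1 with expected payoff 39/7.

39/7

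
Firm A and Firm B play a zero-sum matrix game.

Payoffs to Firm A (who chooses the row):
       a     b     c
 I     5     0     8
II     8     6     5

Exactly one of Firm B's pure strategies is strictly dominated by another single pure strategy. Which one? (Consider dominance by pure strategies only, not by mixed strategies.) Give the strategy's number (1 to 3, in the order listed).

1

Firm B prefers columns that give Firm A less. Compare a with b: 0 < 5, 6 < 8.
So b strictly dominates a for Firm B; a is strictly dominated.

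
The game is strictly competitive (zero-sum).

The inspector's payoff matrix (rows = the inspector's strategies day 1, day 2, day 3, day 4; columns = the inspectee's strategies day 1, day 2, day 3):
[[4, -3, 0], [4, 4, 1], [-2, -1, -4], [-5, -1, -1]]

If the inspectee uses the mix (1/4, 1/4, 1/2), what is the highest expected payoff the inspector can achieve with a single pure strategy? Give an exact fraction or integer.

5/2

day 1: (4)·(1/4) + (-3)·(1/4) + (0)·(1/2) = 1/4.
day 2: (4)·(1/4) + (4)·(1/4) + (1)·(1/2) = 5/2.
day 3: (-2)·(1/4) + (-1)·(1/4) + (-4)·(1/2) = -11/4.
day 4: (-5)·(1/4) + (-1)·(1/4) + (-1)·(1/2) = -2.
The best pure response is day 2 with expected payoff 5/2.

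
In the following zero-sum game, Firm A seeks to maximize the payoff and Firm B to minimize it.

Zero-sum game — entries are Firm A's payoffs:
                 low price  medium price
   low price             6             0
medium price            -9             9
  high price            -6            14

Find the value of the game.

Row medium price is strictly dominated by row high price, so Firm A never plays it.
The remaining 2×2 game on (low price, high price) × (low price, medium price) has no saddle point. Let Firm A play low price with probability p; indifference gives 6p − 6(1−p) = 14(1−p), so p = 10/13.
Similarly Firm B's optimal q on low price is 7/13, and the value is 6·(7/13) + (0)·(6/13) = 42/13.

42/13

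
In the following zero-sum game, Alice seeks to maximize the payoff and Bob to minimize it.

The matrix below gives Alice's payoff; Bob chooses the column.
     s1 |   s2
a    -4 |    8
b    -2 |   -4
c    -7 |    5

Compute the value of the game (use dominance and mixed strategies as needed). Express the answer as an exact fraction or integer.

Row c is strictly dominated by row a, so Alice never plays it.
The remaining 2×2 game on (a, b) × (s1, s2) has no saddle point. Let Alice play a with probability p; indifference gives −4p − 2(1−p) = 8p − 4(1−p), so p = 1/7.
Similarly Bob's optimal q on s1 is 6/7, and the value is -4·(6/7) + (8)·(1/7) = -16/7.

-16/7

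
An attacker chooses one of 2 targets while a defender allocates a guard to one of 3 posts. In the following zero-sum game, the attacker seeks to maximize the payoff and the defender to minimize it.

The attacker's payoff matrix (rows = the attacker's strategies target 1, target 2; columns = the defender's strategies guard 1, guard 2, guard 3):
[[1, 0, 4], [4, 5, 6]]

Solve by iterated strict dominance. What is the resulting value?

Column guard 3 is strictly dominated by guard 1 for the defender (1<4, 4<6); eliminate guard 3.
Row target 1 is strictly dominated by row target 2 (4>1, 5>0); eliminate target 1.
Column guard 2 is strictly dominated by guard 1 for the defender (4<5); eliminate guard 2.
Only (target 2, guard 1) remains, with payoff 4.

4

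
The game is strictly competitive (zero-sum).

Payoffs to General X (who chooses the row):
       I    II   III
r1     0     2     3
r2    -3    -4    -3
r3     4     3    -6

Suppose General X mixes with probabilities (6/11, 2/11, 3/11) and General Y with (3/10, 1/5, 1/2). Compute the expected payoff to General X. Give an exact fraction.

Against (3/10, 1/5, 1/2), each row's expected payoff is r1: 19/10; r2: -16/5; r3: -6/5.
Taking the (6/11, 2/11, 3/11)-weighted average: (6/11)·(19/10) + (2/11)·(-16/5) + (3/11)·(-6/5) = 7/55.

7/55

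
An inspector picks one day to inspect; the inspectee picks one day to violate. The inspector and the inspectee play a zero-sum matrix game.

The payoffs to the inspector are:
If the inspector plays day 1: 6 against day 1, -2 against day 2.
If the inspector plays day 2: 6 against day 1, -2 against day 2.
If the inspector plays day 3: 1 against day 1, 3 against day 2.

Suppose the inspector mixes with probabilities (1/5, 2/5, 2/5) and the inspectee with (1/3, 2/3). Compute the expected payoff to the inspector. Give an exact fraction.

Against (1/3, 2/3), each row's expected payoff is day 1: 2/3; day 2: 2/3; day 3: 7/3.
Taking the (1/5, 2/5, 2/5)-weighted average: (1/5)·(2/3) + (2/5)·(2/3) + (2/5)·(7/3) = 4/3.

4/3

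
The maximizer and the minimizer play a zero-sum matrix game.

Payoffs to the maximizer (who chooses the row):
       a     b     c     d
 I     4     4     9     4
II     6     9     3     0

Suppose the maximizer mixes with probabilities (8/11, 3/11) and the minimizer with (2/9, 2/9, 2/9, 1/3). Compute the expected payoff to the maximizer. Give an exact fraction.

Against (2/9, 2/9, 2/9, 1/3), each row's expected payoff is I: 46/9; II: 4.
Taking the (8/11, 3/11)-weighted average: (8/11)·(46/9) + (3/11)·(4) = 476/99.

476/99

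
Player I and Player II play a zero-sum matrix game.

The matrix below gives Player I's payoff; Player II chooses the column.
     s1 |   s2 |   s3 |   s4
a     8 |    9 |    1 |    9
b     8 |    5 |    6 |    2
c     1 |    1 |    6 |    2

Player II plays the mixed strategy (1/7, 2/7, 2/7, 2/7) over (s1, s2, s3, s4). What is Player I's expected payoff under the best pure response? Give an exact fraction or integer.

a: (8)·(1/7) + (9)·(2/7) + (1)·(2/7) + (9)·(2/7) = 46/7.
b: (8)·(1/7) + (5)·(2/7) + (6)·(2/7) + (2)·(2/7) = 34/7.
c: (1)·(1/7) + (1)·(2/7) + (6)·(2/7) + (2)·(2/7) = 19/7.
The best pure response is a with expected payoff 46/7.

46/7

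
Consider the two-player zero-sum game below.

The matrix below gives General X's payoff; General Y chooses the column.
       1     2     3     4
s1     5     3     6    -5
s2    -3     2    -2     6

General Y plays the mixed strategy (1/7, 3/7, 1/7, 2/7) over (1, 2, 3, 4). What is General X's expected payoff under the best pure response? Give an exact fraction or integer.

s1: (5)·(1/7) + (3)·(3/7) + (6)·(1/7) + (-5)·(2/7) = 10/7.
s2: (-3)·(1/7) + (2)·(3/7) + (-2)·(1/7) + (6)·(2/7) = 13/7.
The best pure response is s2 with expected payoff 13/7.

13/7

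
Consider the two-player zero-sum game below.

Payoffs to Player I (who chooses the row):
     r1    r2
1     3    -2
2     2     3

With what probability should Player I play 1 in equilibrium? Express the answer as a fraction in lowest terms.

Row minima are -2 and 2, so Player I's maximin is 2; column maxima are 3 and 3, so Player II's minimax is 3. These differ, so the equilibrium is in mixed strategies.
Let Player I play 1 with probability p. Player II is indifferent when 3p + 2(1−p) = −2p + 3(1−p), giving p = 1/6.

1/6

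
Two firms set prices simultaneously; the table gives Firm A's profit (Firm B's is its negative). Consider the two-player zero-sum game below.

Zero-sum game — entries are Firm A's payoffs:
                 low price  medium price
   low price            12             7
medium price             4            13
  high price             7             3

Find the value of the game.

64/7

Row high price is strictly dominated by row low price, so Firm A never plays it.
The remaining 2×2 game on (low price, medium price) × (low price, medium price) has no saddle point. Let Firm A play low price with probability p; indifference gives 12p + 4(1−p) = 7p + 13(1−p), so p = 9/14.
Similarly Firm B's optimal q on low price is 3/7, and the value is 12·(3/7) + (7)·(4/7) = 64/7.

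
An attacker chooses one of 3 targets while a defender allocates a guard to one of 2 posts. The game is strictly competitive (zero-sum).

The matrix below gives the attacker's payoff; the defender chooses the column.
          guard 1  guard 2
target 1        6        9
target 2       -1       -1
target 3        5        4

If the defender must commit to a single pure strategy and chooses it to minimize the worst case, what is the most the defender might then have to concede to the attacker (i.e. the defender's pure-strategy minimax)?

6

The worst case (largest entry) in each column is guard 1: 6, guard 2: 9.
The best (smallest) of these is 6.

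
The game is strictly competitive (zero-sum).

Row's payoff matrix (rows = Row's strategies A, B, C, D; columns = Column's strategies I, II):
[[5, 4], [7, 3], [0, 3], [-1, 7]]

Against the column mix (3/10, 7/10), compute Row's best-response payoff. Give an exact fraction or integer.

A: (5)·(3/10) + (4)·(7/10) = 43/10.
B: (7)·(3/10) + (3)·(7/10) = 21/5.
C: (0)·(3/10) + (3)·(7/10) = 21/10.
D: (-1)·(3/10) + (7)·(7/10) = 23/5.
The best pure response is D with expected payoff 23/5.

23/5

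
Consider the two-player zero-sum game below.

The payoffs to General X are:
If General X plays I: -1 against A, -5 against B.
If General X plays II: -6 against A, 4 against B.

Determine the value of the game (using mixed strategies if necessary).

-17/7

Row minima are -5 and -6, so General X's maximin is -5; column maxima are -1 and 4, so General Y's minimax is -1. These differ, so the equilibrium is in mixed strategies.
Let General X play I with probability p. General Y is indifferent when −p − 6(1−p) = −5p + 4(1−p), giving p = 5/7.
Let General Y play A with probability q. General X is indifferent when −q − 5(1−q) = −6q + 4(1−q), giving q = 9/14.
The value is -1·(9/14) + (-5)·(5/14) = -17/7.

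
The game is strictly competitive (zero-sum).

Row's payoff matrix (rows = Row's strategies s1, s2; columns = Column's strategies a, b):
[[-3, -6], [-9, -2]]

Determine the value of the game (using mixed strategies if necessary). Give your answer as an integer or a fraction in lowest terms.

Row minima are -6 and -9, so Row's maximin is -6; column maxima are -3 and -2, so Column's minimax is -3. These differ, so the equilibrium is in mixed strategies.
Let Row play s1 with probability p. Column is indifferent when −3p − 9(1−p) = −6p − 2(1−p), giving p = 7/10.
Let Column play a with probability q. Row is indifferent when −3q − 6(1−q) = −9q − 2(1−q), giving q = 2/5.
The value is -3·(2/5) + (-6)·(3/5) = -24/5.

-24/5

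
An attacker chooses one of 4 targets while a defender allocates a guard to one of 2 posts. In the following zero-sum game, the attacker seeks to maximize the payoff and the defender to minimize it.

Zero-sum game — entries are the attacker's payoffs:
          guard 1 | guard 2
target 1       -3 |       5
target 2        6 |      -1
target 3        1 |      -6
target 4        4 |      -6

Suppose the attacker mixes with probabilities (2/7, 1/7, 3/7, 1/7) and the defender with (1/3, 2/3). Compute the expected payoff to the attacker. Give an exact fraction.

-23/21

Against (1/3, 2/3), each row's expected payoff is target 1: 7/3; target 2: 4/3; target 3: -11/3; target 4: -8/3.
Taking the (2/7, 1/7, 3/7, 1/7)-weighted average: (2/7)·(7/3) + (1/7)·(4/3) + (3/7)·(-11/3) + (1/7)·(-8/3) = -23/21.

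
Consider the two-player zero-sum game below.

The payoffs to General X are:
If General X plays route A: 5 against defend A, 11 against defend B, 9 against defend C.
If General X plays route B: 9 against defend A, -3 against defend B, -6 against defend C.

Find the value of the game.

Column defend B is strictly dominated by defend C for General Y (it gives General X more in every row).
The remaining 2×2 game on (route A, route B) × (defend A, defend C) has no saddle point. Let General X play route A with probability p; indifference gives 5p + 9(1−p) = 9p − 6(1−p), so p = 15/19.
Similarly General Y's optimal q on defend A is 15/19, and the value is 5·(15/19) + (9)·(4/19) = 111/19.

111/19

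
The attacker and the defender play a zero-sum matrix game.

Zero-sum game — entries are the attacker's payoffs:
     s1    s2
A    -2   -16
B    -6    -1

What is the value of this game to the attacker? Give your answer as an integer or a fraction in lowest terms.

Row minima are -16 and -6, so the attacker's maximin is -6; column maxima are -2 and -1, so the defender's minimax is -2. These differ, so the equilibrium is in mixed strategies.
Let the attacker play A with probability p. The defender is indifferent when −2p − 6(1−p) = −16p − (1−p), giving p = 5/19.
Let the defender play s1 with probability q. The attacker is indifferent when −2q − 16(1−q) = −6q − (1−q), giving q = 15/19.
The value is -2·(15/19) + (-16)·(4/19) = -94/19.

-94/19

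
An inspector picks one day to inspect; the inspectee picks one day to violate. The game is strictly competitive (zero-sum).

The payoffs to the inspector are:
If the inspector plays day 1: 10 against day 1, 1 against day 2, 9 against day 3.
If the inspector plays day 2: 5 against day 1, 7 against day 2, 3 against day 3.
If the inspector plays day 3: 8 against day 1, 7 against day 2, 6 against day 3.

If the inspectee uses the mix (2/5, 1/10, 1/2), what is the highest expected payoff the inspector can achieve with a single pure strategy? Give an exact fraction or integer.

43/5

day 1: (10)·(2/5) + (1)·(1/10) + (9)·(1/2) = 43/5.
day 2: (5)·(2/5) + (7)·(1/10) + (3)·(1/2) = 21/5.
day 3: (8)·(2/5) + (7)·(1/10) + (6)·(1/2) = 69/10.
The best pure response is day 1 with expected payoff 43/5.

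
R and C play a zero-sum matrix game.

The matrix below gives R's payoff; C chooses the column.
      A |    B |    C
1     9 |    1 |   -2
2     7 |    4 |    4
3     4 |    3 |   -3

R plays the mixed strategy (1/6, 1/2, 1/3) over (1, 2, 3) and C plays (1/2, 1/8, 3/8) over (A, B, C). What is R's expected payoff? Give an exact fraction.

61/16

Against (1/2, 1/8, 3/8), each row's expected payoff is 1: 31/8; 2: 11/2; 3: 5/4.
Taking the (1/6, 1/2, 1/3)-weighted average: (1/6)·(31/8) + (1/2)·(11/2) + (1/3)·(5/4) = 61/16.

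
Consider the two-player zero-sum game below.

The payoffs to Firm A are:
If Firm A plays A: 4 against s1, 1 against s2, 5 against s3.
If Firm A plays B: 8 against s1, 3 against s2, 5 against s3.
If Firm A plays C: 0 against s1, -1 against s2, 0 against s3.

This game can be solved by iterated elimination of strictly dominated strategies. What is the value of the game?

3

Row C is strictly dominated by row A (4>0, 1>-1, 5>0); eliminate C.
Column s1 is strictly dominated by s2 for Firm B (1<4, 3<8); eliminate s1.
Column s3 is strictly dominated by s2 for Firm B (1<5, 3<5); eliminate s3.
Row A is strictly dominated by row B (3>1); eliminate A.
Only (B, s2) remains, with payoff 3.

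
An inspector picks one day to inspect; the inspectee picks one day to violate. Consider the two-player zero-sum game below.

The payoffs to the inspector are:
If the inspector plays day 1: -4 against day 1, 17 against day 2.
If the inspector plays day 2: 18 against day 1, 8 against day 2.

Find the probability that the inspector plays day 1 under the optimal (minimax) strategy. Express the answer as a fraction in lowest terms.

Row minima are -4 and 8, so the inspector's maximin is 8; column maxima are 18 and 17, so the inspectee's minimax is 17. These differ, so the equilibrium is in mixed strategies.
Let the inspector play day 1 with probability p. The inspectee is indifferent when −4p + 18(1−p) = 17p + 8(1−p), giving p = 10/31.

10/31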